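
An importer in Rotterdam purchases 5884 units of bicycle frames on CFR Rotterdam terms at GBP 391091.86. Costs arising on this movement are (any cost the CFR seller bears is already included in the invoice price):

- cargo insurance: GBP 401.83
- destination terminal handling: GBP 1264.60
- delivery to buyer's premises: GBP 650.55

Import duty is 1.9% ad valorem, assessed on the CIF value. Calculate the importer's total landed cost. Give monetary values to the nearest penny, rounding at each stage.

Total landed cost: GBP 400847.22

CFR: the seller pays costs through ocean freight to the destination port, but not insurance.
CIF value = CFR price + insurance = 391091.86 + 401.83 = 391493.69
Import duty = 391493.69 × 1.9% = 7438.38
Buyer bears: insurance 401.83 + destination terminal 1264.60 + delivery 650.55 + duty 7438.38 = 9755.36
Landed cost = invoice 391091.86 + 9755.36 = 400847.22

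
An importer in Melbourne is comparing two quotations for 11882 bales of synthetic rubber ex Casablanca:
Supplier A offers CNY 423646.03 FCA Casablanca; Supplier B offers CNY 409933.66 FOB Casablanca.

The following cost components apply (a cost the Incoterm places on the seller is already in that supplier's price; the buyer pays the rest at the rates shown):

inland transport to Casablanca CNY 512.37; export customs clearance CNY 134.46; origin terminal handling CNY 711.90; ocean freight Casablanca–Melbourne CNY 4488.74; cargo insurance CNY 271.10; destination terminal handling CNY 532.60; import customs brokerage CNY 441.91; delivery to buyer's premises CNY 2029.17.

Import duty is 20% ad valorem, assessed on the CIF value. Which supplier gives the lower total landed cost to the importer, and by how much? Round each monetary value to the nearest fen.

Supplier B is cheaper by CNY 17309.12

Supplier A (FCA):
CIF value = FCA price + origin terminal + freight + insurance = 423646.03 + 711.90 + 4488.74 + 271.10 = 429117.77
Import duty = 429117.77 × 20% = 85823.55
Buyer bears (A): 711.90 + 4488.74 + 271.10 + 532.60 + 441.91 + 2029.17 = 8475.42
Landed cost (A) = invoice 423646.03 + 8475.42 + duty 85823.55 = 517945.00
Supplier B (FOB):
CIF value = FOB price + freight + insurance = 409933.66 + 4488.74 + 271.10 = 414693.50
Import duty = 414693.50 × 20% = 82938.70
Buyer bears (B): 4488.74 + 271.10 + 532.60 + 441.91 + 2029.17 = 7763.52
Landed cost (B) = invoice 409933.66 + 7763.52 + duty 82938.70 = 500635.88
Difference = |517945.00 − 500635.88| = 17309.12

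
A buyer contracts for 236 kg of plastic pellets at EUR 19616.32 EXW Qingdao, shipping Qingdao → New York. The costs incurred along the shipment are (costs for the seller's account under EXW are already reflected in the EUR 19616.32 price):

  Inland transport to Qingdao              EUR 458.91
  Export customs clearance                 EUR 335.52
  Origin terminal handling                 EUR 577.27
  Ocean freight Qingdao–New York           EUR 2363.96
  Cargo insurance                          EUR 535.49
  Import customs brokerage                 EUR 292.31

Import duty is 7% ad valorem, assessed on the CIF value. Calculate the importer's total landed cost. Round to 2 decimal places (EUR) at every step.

EXW: the seller makes goods available at their premises; the buyer bears all onward costs.
CIF value = EXW price + inland to port + export clearance + origin terminal + freight + insurance = 19616.32 + 458.91 + 335.52 + 577.27 + 2363.96 + 535.49 = 23887.47
Import duty = 23887.47 × 7% = 1672.12
Buyer bears: inland to port 458.91 + export clearance 335.52 + origin terminal 577.27 + freight 2363.96 + insurance 535.49 + brokerage 292.31 + duty 1672.12 = 6235.58
Landed cost = invoice 19616.32 + 6235.58 = 25851.90

Total landed cost: EUR 25851.90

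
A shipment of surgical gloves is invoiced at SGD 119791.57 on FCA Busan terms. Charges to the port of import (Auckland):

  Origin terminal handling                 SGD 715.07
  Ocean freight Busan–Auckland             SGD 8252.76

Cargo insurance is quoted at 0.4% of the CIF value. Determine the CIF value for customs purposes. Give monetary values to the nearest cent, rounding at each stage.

CIF value: SGD 129276.51

Let C be the CIF value. C = FCA price + pre-shipment costs + freight + 0.4% × C
C − 0.4% × C = 119791.57 + 715.07 + 8252.76
0.996 × C = 128759.40
C = 128759.40 / 0.996 = 129276.51
Insurance premium = 0.4% × 129276.51 = 517.11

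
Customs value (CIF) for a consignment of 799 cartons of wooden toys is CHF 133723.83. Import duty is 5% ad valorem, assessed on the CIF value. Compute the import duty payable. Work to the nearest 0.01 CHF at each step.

Import duty: CHF 6686.19

Import duty = 133723.83 × 5% = 6686.19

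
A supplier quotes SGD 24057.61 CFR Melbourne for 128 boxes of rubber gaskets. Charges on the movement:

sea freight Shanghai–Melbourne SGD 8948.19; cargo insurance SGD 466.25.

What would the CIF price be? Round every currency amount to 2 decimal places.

CIF price: SGD 24523.86

Not relevant to the conversion: freight — on the seller under both CFR and CIF; already in the CFR price and stays in the CIF price.
From CFR to CIF, the seller additionally bears: insurance.
CIF price = 24057.61 + 466.25 = 24523.86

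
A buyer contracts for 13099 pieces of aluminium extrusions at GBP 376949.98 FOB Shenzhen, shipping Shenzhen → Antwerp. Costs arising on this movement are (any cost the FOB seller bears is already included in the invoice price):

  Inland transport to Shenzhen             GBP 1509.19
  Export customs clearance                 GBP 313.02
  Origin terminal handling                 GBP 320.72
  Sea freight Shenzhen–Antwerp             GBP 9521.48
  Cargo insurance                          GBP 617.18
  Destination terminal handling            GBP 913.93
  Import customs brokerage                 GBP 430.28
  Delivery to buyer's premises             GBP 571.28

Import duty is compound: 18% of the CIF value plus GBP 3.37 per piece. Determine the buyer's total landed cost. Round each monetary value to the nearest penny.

FOB: the seller bears costs until goods are on board at the origin port; the buyer bears freight, insurance and all costs thereafter.
Already in the invoice (seller's account under FOB): inland to port, export clearance, origin terminal — exclude.
CIF value = FOB price + freight + insurance = 376949.98 + 9521.48 + 617.18 = 387088.64
Ad valorem component: 387088.64 × 18% = 69675.96
Specific component: 13099 × 3.37 = 44143.63
Import duty = 69675.96 + 44143.63 = 113819.59
Buyer bears: freight 9521.48 + insurance 617.18 + destination terminal 913.93 + brokerage 430.28 + delivery 571.28 + duty 113819.59 = 125873.74
Landed cost = invoice 376949.98 + 125873.74 = 502823.72

Total landed cost: GBP 502823.72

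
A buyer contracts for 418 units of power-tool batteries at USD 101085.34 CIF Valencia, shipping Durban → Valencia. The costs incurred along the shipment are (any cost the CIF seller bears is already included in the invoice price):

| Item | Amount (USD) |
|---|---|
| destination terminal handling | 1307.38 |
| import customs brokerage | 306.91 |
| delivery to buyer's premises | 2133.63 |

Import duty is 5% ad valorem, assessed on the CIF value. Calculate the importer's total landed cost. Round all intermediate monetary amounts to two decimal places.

CIF: the seller pays costs through ocean freight and marine insurance to the destination port.
The CIF price already equals the CIF value: 101085.34
Import duty = 101085.34 × 5% = 5054.27
Buyer bears: destination terminal 1307.38 + brokerage 306.91 + delivery 2133.63 + duty 5054.27 = 8802.19
Landed cost = invoice 101085.34 + 8802.19 = 109887.53

Total landed cost: USD 109887.53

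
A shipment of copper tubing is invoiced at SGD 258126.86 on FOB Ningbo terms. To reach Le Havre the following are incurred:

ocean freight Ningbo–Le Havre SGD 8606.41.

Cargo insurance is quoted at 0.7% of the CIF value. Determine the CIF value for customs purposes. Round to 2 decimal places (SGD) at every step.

Let C be the CIF value. C = FOB price + freight + 0.7% × C
C − 0.7% × C = 258126.86 + 8606.41
0.993 × C = 266733.27
C = 266733.27 / 0.993 = 268613.56
Insurance premium = 0.7% × 268613.56 = 1880.29

CIF value: SGD 268613.56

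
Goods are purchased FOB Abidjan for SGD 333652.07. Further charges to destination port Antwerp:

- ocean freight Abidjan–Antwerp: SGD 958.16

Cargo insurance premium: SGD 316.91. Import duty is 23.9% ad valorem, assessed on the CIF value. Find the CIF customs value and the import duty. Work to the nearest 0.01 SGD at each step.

CIF value: SGD 334927.14; import duty: SGD 80047.59

CIF = FOB price + freight + insurance
CIF = 333652.07 + 958.16 + 316.91 = 334927.14
Import duty = 334927.14 × 23.9% = 80047.59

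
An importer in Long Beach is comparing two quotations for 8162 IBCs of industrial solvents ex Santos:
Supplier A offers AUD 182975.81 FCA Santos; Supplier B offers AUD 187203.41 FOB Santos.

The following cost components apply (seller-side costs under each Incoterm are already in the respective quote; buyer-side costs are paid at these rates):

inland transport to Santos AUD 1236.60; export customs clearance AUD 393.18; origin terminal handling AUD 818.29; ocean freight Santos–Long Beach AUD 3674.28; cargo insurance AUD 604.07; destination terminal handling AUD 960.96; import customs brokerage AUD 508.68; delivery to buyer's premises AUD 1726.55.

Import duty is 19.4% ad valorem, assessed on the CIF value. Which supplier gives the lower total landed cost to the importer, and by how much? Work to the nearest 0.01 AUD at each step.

Supplier A is cheaper by AUD 4070.71

Supplier A (FCA):
CIF value = FCA price + origin terminal + freight + insurance = 182975.81 + 818.29 + 3674.28 + 604.07 = 188072.45
Import duty = 188072.45 × 19.4% = 36486.06
Buyer bears (A): 818.29 + 3674.28 + 604.07 + 960.96 + 508.68 + 1726.55 = 8292.83
Landed cost (A) = invoice 182975.81 + 8292.83 + duty 36486.06 = 227754.70
Supplier B (FOB):
CIF value = FOB price + freight + insurance = 187203.41 + 3674.28 + 604.07 = 191481.76
Import duty = 191481.76 × 19.4% = 37147.46
Buyer bears (B): 3674.28 + 604.07 + 960.96 + 508.68 + 1726.55 = 7474.54
Landed cost (B) = invoice 187203.41 + 7474.54 + duty 37147.46 = 231825.41
Difference = |227754.70 − 231825.41| = 4070.71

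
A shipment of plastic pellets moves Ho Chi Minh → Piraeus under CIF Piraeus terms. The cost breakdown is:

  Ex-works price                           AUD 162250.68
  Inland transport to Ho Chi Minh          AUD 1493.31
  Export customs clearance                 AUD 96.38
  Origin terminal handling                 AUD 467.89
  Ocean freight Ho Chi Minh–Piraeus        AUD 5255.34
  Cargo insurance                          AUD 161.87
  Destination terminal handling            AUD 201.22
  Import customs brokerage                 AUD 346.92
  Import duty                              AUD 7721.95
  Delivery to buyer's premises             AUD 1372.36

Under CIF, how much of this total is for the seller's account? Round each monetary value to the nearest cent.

Seller's account: AUD 169725.47

CIF: the seller pays costs through ocean freight and marine insurance to the destination port.
Seller's account: goods 162250.68 + inland to port 1493.31 + export clearance 96.38 + origin terminal 467.89 + freight 5255.34 + insurance 161.87 = 169725.47
Buyer's account: destination terminal 201.22 + brokerage 346.92 + duty 7721.95 + delivery 1372.36 = 9642.45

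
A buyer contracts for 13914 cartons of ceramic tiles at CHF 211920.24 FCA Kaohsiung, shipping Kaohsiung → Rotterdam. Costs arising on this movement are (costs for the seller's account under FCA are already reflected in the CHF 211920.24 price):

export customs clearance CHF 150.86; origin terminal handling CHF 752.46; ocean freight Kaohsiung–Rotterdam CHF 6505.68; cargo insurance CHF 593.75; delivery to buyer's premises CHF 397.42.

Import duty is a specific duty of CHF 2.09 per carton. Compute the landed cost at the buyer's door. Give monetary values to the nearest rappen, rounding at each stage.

FCA: the seller delivers export-cleared goods to the carrier; the buyer bears costs from that point.
Already in the invoice (seller's account under FCA): export clearance — exclude.
CIF value = FCA price + origin terminal + freight + insurance = 211920.24 + 752.46 + 6505.68 + 593.75 = 219772.13
Import duty = 13914 × 2.09 = 29080.26
Buyer bears: origin terminal 752.46 + freight 6505.68 + insurance 593.75 + delivery 397.42 + duty 29080.26 = 37329.57
Landed cost = invoice 211920.24 + 37329.57 = 249249.81

Total landed cost: CHF 249249.81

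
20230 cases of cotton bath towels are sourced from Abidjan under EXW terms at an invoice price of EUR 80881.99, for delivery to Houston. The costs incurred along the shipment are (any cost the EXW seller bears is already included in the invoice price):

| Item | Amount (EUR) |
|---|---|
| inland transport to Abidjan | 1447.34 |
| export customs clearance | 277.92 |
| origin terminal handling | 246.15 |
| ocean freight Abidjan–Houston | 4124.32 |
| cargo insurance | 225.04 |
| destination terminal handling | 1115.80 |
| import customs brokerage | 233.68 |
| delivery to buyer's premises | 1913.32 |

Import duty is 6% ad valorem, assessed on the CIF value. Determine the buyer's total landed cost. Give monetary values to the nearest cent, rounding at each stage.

EXW: the seller makes goods available at their premises; the buyer bears all onward costs.
CIF value = EXW price + inland to port + export clearance + origin terminal + freight + insurance = 80881.99 + 1447.34 + 277.92 + 246.15 + 4124.32 + 225.04 = 87202.76
Import duty = 87202.76 × 6% = 5232.17
Buyer bears: inland to port 1447.34 + export clearance 277.92 + origin terminal 246.15 + freight 4124.32 + insurance 225.04 + destination terminal 1115.80 + brokerage 233.68 + delivery 1913.32 + duty 5232.17 = 14815.74
Landed cost = invoice 80881.99 + 14815.74 = 95697.73

Total landed cost: EUR 95697.73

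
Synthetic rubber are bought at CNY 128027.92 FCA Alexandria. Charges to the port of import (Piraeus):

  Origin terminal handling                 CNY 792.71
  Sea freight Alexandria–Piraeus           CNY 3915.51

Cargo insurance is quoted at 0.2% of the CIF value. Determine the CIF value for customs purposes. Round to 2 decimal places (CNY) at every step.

CIF value: CNY 133002.14

Let C be the CIF value. C = FCA price + pre-shipment costs + freight + 0.2% × C
C − 0.2% × C = 128027.92 + 792.71 + 3915.51
0.998 × C = 132736.14
C = 132736.14 / 0.998 = 133002.14
Insurance premium = 0.2% × 133002.14 = 266.00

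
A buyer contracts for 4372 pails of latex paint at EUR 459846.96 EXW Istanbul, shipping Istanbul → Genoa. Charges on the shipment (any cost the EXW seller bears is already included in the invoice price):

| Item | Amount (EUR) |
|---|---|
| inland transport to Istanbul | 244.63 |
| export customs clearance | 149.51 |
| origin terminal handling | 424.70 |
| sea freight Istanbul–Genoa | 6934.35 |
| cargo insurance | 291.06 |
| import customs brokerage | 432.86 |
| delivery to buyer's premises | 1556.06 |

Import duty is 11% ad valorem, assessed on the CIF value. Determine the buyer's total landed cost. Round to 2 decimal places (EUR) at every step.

Total landed cost: EUR 521348.16

EXW: the seller makes goods available at their premises; the buyer bears all onward costs.
CIF value = EXW price + inland to port + export clearance + origin terminal + freight + insurance = 459846.96 + 244.63 + 149.51 + 424.70 + 6934.35 + 291.06 = 467891.21
Import duty = 467891.21 × 11% = 51468.03
Buyer bears: inland to port 244.63 + export clearance 149.51 + origin terminal 424.70 + freight 6934.35 + insurance 291.06 + brokerage 432.86 + delivery 1556.06 + duty 51468.03 = 61501.20
Landed cost = invoice 459846.96 + 61501.20 = 521348.16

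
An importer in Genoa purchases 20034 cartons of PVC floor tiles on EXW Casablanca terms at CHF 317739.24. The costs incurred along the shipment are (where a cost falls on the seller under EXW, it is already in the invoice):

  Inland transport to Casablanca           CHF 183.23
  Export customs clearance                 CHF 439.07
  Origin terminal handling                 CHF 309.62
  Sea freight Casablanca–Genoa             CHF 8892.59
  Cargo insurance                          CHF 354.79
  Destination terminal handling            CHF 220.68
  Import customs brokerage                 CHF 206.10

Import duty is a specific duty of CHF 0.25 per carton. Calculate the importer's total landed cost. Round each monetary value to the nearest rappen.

EXW: the seller makes goods available at their premises; the buyer bears all onward costs.
CIF value = EXW price + inland to port + export clearance + origin terminal + freight + insurance = 317739.24 + 183.23 + 439.07 + 309.62 + 8892.59 + 354.79 = 327918.54
Import duty = 20034 × 0.25 = 5008.50
Buyer bears: inland to port 183.23 + export clearance 439.07 + origin terminal 309.62 + freight 8892.59 + insurance 354.79 + destination terminal 220.68 + brokerage 206.10 + duty 5008.50 = 15614.58
Landed cost = invoice 317739.24 + 15614.58 = 333353.82

Total landed cost: CHF 333353.82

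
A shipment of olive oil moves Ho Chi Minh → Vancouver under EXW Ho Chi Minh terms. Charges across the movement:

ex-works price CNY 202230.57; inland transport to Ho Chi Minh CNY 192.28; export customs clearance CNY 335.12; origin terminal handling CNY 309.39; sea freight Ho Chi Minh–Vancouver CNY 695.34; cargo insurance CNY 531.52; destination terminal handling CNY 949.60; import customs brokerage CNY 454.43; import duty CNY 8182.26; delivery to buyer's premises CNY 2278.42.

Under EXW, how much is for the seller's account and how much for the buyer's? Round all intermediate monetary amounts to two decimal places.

EXW: the seller makes goods available at their premises; the buyer bears all onward costs.
Seller's account: goods 202230.57 = 202230.57
Buyer's account: inland to port 192.28 + export clearance 335.12 + origin terminal 309.39 + freight 695.34 + insurance 531.52 + destination terminal 949.60 + brokerage 454.43 + duty 8182.26 + delivery 2278.42 = 13928.36

Seller: CNY 202230.57; buyer: CNY 13928.36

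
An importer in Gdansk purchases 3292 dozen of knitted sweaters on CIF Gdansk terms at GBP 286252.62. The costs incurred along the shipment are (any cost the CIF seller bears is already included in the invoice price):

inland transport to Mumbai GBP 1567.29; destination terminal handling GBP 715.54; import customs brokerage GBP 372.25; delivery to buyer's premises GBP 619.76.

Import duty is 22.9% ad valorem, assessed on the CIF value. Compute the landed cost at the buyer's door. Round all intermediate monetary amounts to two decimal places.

CIF: the seller pays costs through ocean freight and marine insurance to the destination port.
Already in the invoice (seller's account under CIF): inland to port — exclude.
The CIF price already equals the CIF value: 286252.62
Import duty = 286252.62 × 22.9% = 65551.85
Buyer bears: destination terminal 715.54 + brokerage 372.25 + delivery 619.76 + duty 65551.85 = 67259.40
Landed cost = invoice 286252.62 + 67259.40 = 353512.02

Total landed cost: GBP 353512.02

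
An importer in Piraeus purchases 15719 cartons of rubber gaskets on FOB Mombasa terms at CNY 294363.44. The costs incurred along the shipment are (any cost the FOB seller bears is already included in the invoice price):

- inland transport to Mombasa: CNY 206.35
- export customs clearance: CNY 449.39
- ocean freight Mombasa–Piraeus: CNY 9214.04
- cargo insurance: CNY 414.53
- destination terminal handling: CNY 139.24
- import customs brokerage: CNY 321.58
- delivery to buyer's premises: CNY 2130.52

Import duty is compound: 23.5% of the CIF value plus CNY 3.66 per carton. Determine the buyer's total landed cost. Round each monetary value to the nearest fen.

Total landed cost: CNY 435553.01

FOB: the seller bears costs until goods are on board at the origin port; the buyer bears freight, insurance and all costs thereafter.
Already in the invoice (seller's account under FOB): inland to port, export clearance — exclude.
CIF value = FOB price + freight + insurance = 294363.44 + 9214.04 + 414.53 = 303992.01
Ad valorem component: 303992.01 × 23.5% = 71438.12
Specific component: 15719 × 3.66 = 57531.54
Import duty = 71438.12 + 57531.54 = 128969.66
Buyer bears: freight 9214.04 + insurance 414.53 + destination terminal 139.24 + brokerage 321.58 + delivery 2130.52 + duty 128969.66 = 141189.57
Landed cost = invoice 294363.44 + 141189.57 = 435553.01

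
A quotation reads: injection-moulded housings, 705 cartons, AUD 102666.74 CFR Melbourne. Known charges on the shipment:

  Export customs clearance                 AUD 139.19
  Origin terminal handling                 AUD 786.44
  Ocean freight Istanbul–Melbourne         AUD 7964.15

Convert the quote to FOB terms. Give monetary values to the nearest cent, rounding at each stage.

FOB price: AUD 94702.59

Not relevant to the conversion: export clearance, origin terminal — on the seller under both CFR and FOB; already in the CFR price and stays in the FOB price.
From CFR to FOB, the seller no longer bears: freight.
FOB price = 102666.74 − 7964.15 = 94702.59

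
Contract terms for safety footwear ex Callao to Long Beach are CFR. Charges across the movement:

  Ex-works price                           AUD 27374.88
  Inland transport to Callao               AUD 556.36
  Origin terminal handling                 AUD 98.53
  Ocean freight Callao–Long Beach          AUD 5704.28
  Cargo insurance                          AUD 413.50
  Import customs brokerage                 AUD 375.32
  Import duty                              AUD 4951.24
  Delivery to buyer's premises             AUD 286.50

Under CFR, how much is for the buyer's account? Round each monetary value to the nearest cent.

CFR: the seller pays costs through ocean freight to the destination port, but not insurance.
Seller's account: goods 27374.88 + inland to port 556.36 + origin terminal 98.53 + freight 5704.28 = 33734.05
Buyer's account: insurance 413.50 + brokerage 375.32 + duty 4951.24 + delivery 286.50 = 6026.56

Buyer's account: AUD 6026.56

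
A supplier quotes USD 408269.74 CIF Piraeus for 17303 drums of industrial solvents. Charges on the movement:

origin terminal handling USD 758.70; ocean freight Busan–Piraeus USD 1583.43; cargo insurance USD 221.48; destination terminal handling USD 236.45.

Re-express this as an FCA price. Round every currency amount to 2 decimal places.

Not relevant to the conversion: destination terminal — on the buyer under both terms; not part of either seller's price.
From CIF to FCA, the seller no longer bears: origin terminal, freight, insurance.
FCA price = 408269.74 − 758.70 − 1583.43 − 221.48 = 405706.13

FCA price: USD 405706.13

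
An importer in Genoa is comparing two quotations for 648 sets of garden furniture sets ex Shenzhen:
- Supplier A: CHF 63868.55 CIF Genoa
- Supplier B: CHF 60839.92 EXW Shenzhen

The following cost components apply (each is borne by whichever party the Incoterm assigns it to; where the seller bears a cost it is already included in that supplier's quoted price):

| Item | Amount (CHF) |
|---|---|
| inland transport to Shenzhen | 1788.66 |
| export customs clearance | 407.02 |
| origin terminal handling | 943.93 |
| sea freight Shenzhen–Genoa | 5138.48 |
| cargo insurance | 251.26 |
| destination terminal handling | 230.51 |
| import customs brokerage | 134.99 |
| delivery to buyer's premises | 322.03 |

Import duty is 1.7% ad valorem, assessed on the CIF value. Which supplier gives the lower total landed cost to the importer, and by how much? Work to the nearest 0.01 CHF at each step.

Supplier A is cheaper by CHF 5594.23

Supplier A (CIF):
The CIF price already equals the CIF value: 63868.55
Import duty = 63868.55 × 1.7% = 1085.77
Buyer bears (A): 230.51 + 134.99 + 322.03 = 687.53
Landed cost (A) = invoice 63868.55 + 687.53 + duty 1085.77 = 65641.85
Supplier B (EXW):
CIF value = EXW price + inland to port + export clearance + origin terminal + freight + insurance = 60839.92 + 1788.66 + 407.02 + 943.93 + 5138.48 + 251.26 = 69369.27
Import duty = 69369.27 × 1.7% = 1179.28
Buyer bears (B): 1788.66 + 407.02 + 943.93 + 5138.48 + 251.26 + 230.51 + 134.99 + 322.03 = 9216.88
Landed cost (B) = invoice 60839.92 + 9216.88 + duty 1179.28 = 71236.08
Difference = |65641.85 − 71236.08| = 5594.23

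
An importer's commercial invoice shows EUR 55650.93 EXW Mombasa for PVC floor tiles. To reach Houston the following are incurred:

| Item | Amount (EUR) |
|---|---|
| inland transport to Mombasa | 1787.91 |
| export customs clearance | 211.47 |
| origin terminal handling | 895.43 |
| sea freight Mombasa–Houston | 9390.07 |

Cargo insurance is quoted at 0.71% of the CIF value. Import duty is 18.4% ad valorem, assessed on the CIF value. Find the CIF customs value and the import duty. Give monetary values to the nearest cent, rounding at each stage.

CIF value: EUR 68421.60; import duty: EUR 12589.57

Let C be the CIF value. C = EXW price + pre-shipment costs + freight + 0.71% × C
C − 0.71% × C = 55650.93 + 1787.91 + 211.47 + 895.43 + 9390.07
0.9929 × C = 67935.81
C = 67935.81 / 0.9929 = 68421.60
Insurance premium = 0.71% × 68421.60 = 485.79
Import duty = 68421.60 × 18.4% = 12589.57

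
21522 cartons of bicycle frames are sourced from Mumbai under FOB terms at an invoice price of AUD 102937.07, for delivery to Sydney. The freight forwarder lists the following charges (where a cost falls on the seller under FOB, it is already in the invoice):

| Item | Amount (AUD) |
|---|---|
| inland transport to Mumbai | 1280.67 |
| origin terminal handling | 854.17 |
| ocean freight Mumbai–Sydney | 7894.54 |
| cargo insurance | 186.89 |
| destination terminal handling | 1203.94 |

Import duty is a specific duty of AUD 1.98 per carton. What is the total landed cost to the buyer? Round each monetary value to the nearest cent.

Total landed cost: AUD 154836.00

FOB: the seller bears costs until goods are on board at the origin port; the buyer bears freight, insurance and all costs thereafter.
Already in the invoice (seller's account under FOB): inland to port, origin terminal — exclude.
CIF value = FOB price + freight + insurance = 102937.07 + 7894.54 + 186.89 = 111018.50
Import duty = 21522 × 1.98 = 42613.56
Buyer bears: freight 7894.54 + insurance 186.89 + destination terminal 1203.94 + duty 42613.56 = 51898.93
Landed cost = invoice 102937.07 + 51898.93 = 154836.00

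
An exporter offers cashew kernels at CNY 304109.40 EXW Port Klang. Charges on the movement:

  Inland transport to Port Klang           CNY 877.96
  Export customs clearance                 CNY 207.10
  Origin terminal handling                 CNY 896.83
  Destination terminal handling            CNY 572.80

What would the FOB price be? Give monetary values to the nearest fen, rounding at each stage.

Not relevant to the conversion: destination terminal — on the buyer under both terms; not part of either seller's price.
From EXW to FOB, the seller additionally bears: inland to port, export clearance, origin terminal.
FOB price = 304109.40 + 877.96 + 207.10 + 896.83 = 306091.29

FOB price: CNY 306091.29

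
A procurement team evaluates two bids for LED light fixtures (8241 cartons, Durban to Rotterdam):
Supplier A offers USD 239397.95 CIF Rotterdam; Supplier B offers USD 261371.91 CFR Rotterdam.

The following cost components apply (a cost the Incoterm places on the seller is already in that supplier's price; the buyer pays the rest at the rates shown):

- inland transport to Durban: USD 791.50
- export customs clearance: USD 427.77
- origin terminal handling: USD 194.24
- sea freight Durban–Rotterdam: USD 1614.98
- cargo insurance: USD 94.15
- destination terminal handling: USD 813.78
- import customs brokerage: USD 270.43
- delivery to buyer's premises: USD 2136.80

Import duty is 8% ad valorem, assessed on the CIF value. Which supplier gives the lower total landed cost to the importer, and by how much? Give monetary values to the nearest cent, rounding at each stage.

Supplier A is cheaper by USD 23833.55

Supplier A (CIF):
The CIF price already equals the CIF value: 239397.95
Import duty = 239397.95 × 8% = 19151.84
Buyer bears (A): 813.78 + 270.43 + 2136.80 = 3221.01
Landed cost (A) = invoice 239397.95 + 3221.01 + duty 19151.84 = 261770.80
Supplier B (CFR):
CIF value = CFR price + insurance = 261371.91 + 94.15 = 261466.06
Import duty = 261466.06 × 8% = 20917.28
Buyer bears (B): 94.15 + 813.78 + 270.43 + 2136.80 = 3315.16
Landed cost (B) = invoice 261371.91 + 3315.16 + duty 20917.28 = 285604.35
Difference = |261770.80 − 285604.35| = 23833.55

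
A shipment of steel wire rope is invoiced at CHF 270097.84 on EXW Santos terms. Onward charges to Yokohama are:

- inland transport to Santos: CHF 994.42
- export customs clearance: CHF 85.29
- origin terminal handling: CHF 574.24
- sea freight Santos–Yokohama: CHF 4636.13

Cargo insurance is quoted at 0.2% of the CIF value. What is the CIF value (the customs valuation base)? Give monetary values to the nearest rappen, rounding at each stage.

Let C be the CIF value. C = EXW price + pre-shipment costs + freight + 0.2% × C
C − 0.2% × C = 270097.84 + 994.42 + 85.29 + 574.24 + 4636.13
0.998 × C = 276387.92
C = 276387.92 / 0.998 = 276941.80
Insurance premium = 0.2% × 276941.80 = 553.88

CIF value: CHF 276941.80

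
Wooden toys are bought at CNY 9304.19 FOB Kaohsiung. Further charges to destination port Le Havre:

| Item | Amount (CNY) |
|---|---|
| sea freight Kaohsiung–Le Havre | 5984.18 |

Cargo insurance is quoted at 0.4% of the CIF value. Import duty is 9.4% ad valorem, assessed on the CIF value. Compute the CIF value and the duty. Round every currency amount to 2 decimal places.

Let C be the CIF value. C = FOB price + freight + 0.4% × C
C − 0.4% × C = 9304.19 + 5984.18
0.996 × C = 15288.37
C = 15288.37 / 0.996 = 15349.77
Insurance premium = 0.4% × 15349.77 = 61.40
Import duty = 15349.77 × 9.4% = 1442.88

CIF value: CNY 15349.77; import duty: CNY 1442.88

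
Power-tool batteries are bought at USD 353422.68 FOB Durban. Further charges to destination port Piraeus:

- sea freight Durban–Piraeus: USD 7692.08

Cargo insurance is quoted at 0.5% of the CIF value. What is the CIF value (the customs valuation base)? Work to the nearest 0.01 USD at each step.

Let C be the CIF value. C = FOB price + freight + 0.5% × C
C − 0.5% × C = 353422.68 + 7692.08
0.995 × C = 361114.76
C = 361114.76 / 0.995 = 362929.41
Insurance premium = 0.5% × 362929.41 = 1814.65

CIF value: USD 362929.41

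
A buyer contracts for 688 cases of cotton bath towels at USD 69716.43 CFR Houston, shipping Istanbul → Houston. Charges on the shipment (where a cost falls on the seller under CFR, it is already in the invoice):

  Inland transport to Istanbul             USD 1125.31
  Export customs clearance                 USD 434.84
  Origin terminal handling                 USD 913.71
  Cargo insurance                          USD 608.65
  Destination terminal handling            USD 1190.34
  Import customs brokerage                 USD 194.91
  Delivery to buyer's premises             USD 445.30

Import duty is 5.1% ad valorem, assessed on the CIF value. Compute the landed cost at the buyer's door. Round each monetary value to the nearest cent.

Total landed cost: USD 75742.21

CFR: the seller pays costs through ocean freight to the destination port, but not insurance.
Already in the invoice (seller's account under CFR): inland to port, export clearance, origin terminal — exclude.
CIF value = CFR price + insurance = 69716.43 + 608.65 = 70325.08
Import duty = 70325.08 × 5.1% = 3586.58
Buyer bears: insurance 608.65 + destination terminal 1190.34 + brokerage 194.91 + delivery 445.30 + duty 3586.58 = 6025.78
Landed cost = invoice 69716.43 + 6025.78 = 75742.21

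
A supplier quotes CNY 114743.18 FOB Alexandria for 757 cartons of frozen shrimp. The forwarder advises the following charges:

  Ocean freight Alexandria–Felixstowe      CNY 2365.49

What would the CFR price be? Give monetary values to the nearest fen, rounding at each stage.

From FOB to CFR, the seller additionally bears: freight.
CFR price = 114743.18 + 2365.49 = 117108.67

CFR price: CNY 117108.67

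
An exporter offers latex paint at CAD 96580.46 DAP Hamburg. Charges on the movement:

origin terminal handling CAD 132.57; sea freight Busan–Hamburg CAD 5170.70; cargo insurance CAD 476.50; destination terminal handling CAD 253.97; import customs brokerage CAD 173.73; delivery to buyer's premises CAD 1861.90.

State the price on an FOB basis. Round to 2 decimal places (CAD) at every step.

FOB price: CAD 88817.39

Not relevant to the conversion: origin terminal — on the seller under both DAP and FOB; already in the DAP price and stays in the FOB price. brokerage — on the buyer under both terms; not part of either seller's price.
From DAP to FOB, the seller no longer bears: freight, insurance, destination terminal, delivery.
FOB price = 96580.46 − 5170.70 − 476.50 − 253.97 − 1861.90 = 88817.39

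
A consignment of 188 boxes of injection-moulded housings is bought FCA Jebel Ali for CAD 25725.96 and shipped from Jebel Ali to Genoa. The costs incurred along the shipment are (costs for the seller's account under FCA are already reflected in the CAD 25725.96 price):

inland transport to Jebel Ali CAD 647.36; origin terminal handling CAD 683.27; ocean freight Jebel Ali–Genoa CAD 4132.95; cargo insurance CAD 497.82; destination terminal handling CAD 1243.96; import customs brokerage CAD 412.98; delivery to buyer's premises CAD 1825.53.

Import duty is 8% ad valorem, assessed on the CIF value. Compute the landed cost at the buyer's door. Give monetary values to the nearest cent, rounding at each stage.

Total landed cost: CAD 37005.67

FCA: the seller delivers export-cleared goods to the carrier; the buyer bears costs from that point.
Already in the invoice (seller's account under FCA): inland to port — exclude.
CIF value = FCA price + origin terminal + freight + insurance = 25725.96 + 683.27 + 4132.95 + 497.82 = 31040.00
Import duty = 31040.00 × 8% = 2483.20
Buyer bears: origin terminal 683.27 + freight 4132.95 + insurance 497.82 + destination terminal 1243.96 + brokerage 412.98 + delivery 1825.53 + duty 2483.20 = 11279.71
Landed cost = invoice 25725.96 + 11279.71 = 37005.67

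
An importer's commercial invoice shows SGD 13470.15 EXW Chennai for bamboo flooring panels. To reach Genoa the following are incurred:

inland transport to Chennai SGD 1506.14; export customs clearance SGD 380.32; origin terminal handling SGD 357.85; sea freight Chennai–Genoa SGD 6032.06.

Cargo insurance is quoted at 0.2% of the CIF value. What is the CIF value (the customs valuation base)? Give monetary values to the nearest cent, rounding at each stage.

CIF value: SGD 21790.10

Let C be the CIF value. C = EXW price + pre-shipment costs + freight + 0.2% × C
C − 0.2% × C = 13470.15 + 1506.14 + 380.32 + 357.85 + 6032.06
0.998 × C = 21746.52
C = 21746.52 / 0.998 = 21790.10
Insurance premium = 0.2% × 21790.10 = 43.58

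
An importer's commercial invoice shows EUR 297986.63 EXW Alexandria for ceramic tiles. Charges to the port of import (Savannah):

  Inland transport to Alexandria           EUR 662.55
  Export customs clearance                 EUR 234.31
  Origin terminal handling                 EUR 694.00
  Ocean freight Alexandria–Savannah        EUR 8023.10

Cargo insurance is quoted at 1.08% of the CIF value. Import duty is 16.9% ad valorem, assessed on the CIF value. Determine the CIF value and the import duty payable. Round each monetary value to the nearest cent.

CIF value: EUR 310958.95; import duty: EUR 52552.06

Let C be the CIF value. C = EXW price + pre-shipment costs + freight + 1.08% × C
C − 1.08% × C = 297986.63 + 662.55 + 234.31 + 694.00 + 8023.10
0.9892 × C = 307600.59
C = 307600.59 / 0.9892 = 310958.95
Insurance premium = 1.08% × 310958.95 = 3358.36
Import duty = 310958.95 × 16.9% = 52552.06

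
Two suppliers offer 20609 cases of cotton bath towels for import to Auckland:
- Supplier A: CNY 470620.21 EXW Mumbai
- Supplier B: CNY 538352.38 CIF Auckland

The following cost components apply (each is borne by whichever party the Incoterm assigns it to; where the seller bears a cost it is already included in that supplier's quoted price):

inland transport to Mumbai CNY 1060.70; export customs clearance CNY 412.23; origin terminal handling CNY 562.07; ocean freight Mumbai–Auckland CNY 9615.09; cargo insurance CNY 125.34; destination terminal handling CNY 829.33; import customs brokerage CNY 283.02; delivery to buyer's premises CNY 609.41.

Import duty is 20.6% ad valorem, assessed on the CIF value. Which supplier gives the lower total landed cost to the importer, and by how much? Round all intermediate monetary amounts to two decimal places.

Supplier A (EXW):
CIF value = EXW price + inland to port + export clearance + origin terminal + freight + insurance = 470620.21 + 1060.70 + 412.23 + 562.07 + 9615.09 + 125.34 = 482395.64
Import duty = 482395.64 × 20.6% = 99373.50
Buyer bears (A): 1060.70 + 412.23 + 562.07 + 9615.09 + 125.34 + 829.33 + 283.02 + 609.41 = 13497.19
Landed cost (A) = invoice 470620.21 + 13497.19 + duty 99373.50 = 583490.90
Supplier B (CIF):
The CIF price already equals the CIF value: 538352.38
Import duty = 538352.38 × 20.6% = 110900.59
Buyer bears (B): 829.33 + 283.02 + 609.41 = 1721.76
Landed cost (B) = invoice 538352.38 + 1721.76 + duty 110900.59 = 650974.73
Difference = |583490.90 − 650974.73| = 67483.83

Supplier A is cheaper by CNY 67483.83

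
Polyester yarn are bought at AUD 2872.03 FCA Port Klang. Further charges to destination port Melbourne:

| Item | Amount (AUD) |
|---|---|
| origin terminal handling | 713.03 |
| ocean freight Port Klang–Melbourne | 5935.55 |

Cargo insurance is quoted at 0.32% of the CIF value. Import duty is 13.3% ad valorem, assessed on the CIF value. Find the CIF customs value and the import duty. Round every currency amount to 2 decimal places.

Let C be the CIF value. C = FCA price + pre-shipment costs + freight + 0.32% × C
C − 0.32% × C = 2872.03 + 713.03 + 5935.55
0.9968 × C = 9520.61
C = 9520.61 / 0.9968 = 9551.17
Insurance premium = 0.32% × 9551.17 = 30.56
Import duty = 9551.17 × 13.3% = 1270.31

CIF value: AUD 9551.17; import duty: AUD 1270.31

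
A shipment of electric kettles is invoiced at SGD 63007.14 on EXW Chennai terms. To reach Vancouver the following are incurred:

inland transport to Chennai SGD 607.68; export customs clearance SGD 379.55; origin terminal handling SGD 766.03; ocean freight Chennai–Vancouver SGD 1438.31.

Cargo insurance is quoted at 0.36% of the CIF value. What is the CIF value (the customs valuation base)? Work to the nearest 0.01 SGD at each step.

Let C be the CIF value. C = EXW price + pre-shipment costs + freight + 0.36% × C
C − 0.36% × C = 63007.14 + 607.68 + 379.55 + 766.03 + 1438.31
0.9964 × C = 66198.71
C = 66198.71 / 0.9964 = 66437.89
Insurance premium = 0.36% × 66437.89 = 239.18

CIF value: SGD 66437.89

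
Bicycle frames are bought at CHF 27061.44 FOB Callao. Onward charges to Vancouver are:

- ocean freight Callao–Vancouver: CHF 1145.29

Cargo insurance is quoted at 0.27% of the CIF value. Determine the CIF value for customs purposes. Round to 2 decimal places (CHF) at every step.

CIF value: CHF 28283.09

Let C be the CIF value. C = FOB price + freight + 0.27% × C
C − 0.27% × C = 27061.44 + 1145.29
0.9973 × C = 28206.73
C = 28206.73 / 0.9973 = 28283.09
Insurance premium = 0.27% × 28283.09 = 76.36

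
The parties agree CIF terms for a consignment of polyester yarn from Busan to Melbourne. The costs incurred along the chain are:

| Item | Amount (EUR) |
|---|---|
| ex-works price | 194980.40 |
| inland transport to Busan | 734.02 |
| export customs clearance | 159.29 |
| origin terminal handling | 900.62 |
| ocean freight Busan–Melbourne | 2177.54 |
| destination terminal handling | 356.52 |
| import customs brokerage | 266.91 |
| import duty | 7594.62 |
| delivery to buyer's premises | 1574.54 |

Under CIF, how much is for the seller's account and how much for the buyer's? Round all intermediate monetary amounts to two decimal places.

Seller: EUR 198951.87; buyer: EUR 9792.59

CIF: the seller pays costs through ocean freight and marine insurance to the destination port.
Seller's account: goods 194980.40 + inland to port 734.02 + export clearance 159.29 + origin terminal 900.62 + freight 2177.54 = 198951.87
Buyer's account: destination terminal 356.52 + brokerage 266.91 + duty 7594.62 + delivery 1574.54 = 9792.59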